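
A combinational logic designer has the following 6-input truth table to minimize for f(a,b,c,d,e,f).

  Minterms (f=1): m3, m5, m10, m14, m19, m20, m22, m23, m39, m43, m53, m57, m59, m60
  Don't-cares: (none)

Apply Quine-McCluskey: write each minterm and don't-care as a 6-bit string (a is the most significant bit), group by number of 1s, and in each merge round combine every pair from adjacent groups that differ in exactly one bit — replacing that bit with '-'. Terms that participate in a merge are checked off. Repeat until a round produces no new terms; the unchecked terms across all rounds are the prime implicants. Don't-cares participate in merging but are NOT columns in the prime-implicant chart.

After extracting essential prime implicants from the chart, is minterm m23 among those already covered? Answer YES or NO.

NO

Round 0: 000011✓ 000101 001010✓ 001110✓ 010011✓ 010100✓ 010110✓ 010111✓ 100111 101011✓ 110101 111001✓ 111011✓ 111100
Round 1: 0-0011 001-10 010-11 0101-0 01011- 1-1011 1110-1
PIs = {0-0011, 000101, 001-10, 010-11, 0101-0, 01011-, 1-1011, 100111, 110101, 1110-1, 111100}
Coverage chart:
  m3: 0-0011 ←essential
  m5: 000101 ←essential
  m10: 001-10 ←essential
  m14: 001-10 ←essential
  m19: 0-0011,010-11
  m20: 0101-0 ←essential
  m22: 0101-0,01011-
  m23: 010-11,01011-
  m39: 100111 ←essential
  m43: 1-1011 ←essential
  m53: 110101 ←essential
  m57: 1110-1 ←essential
  m59: 1-1011,1110-1
  m60: 111100 ←essential
Essential: 0-0011, 000101, 001-10, 0101-0, 1-1011, 100111, 110101, 1110-1, 111100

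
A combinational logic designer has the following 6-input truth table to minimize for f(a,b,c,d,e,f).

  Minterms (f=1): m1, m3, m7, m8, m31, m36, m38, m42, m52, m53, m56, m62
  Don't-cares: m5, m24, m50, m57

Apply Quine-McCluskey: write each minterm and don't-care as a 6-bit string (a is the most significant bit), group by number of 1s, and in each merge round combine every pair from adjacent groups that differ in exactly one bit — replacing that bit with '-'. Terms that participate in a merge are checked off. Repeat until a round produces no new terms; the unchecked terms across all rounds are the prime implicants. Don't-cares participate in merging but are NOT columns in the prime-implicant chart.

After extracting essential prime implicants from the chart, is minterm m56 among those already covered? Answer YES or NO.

NO

Round 0: 000001✓ 000011✓ 000101✓ 000111✓ 001000✓ 011000✓ 011111 100100✓ 100110✓ 101010 110010 110100✓ 110101✓ 111000✓ 111001✓ 111110
Round 1: -11000 0-1000 000-01✓ 000-11✓ 0000-1✓ 0001-1✓ 1-0100 1001-0 11010- 11100-
Round 2: 000--1
PIs = {-11000, 0-1000, 000--1, 011111, 1-0100, 1001-0, 101010, 110010, 11010-, 11100-, 111110}
Coverage chart:
  m1: 000--1 ←essential
  m3: 000--1 ←essential
  m7: 000--1 ←essential
  m8: 0-1000 ←essential
  m31: 011111 ←essential
  m36: 1-0100,1001-0
  m38: 1001-0 ←essential
  m42: 101010 ←essential
  m52: 1-0100,11010-
  m53: 11010- ←essential
  m56: -11000,11100-
  m62: 111110 ←essential
Essential: 0-1000, 000--1, 011111, 1001-0, 101010, 11010-, 111110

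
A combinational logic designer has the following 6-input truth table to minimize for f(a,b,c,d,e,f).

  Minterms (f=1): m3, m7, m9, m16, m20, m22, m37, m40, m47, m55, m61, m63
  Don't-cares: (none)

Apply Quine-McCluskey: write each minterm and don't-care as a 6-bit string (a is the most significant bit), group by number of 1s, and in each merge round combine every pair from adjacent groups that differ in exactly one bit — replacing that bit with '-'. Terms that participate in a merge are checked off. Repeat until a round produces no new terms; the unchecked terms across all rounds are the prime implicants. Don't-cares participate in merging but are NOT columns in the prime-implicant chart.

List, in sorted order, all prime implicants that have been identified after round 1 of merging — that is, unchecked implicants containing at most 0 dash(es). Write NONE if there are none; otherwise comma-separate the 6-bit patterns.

Round 0: 000011✓ 000111✓ 001001 010000✓ 010100✓ 010110✓ 100101 101000 101111✓ 110111✓ 111101✓ 111111✓
Round 1: 000-11 010-00 0101-0 1-1111 11-111 1111-1
PIs = {000-11, 001001, 010-00, 0101-0, 1-1111, 100101, 101000, 11-111, 1111-1}

001001, 100101, 101000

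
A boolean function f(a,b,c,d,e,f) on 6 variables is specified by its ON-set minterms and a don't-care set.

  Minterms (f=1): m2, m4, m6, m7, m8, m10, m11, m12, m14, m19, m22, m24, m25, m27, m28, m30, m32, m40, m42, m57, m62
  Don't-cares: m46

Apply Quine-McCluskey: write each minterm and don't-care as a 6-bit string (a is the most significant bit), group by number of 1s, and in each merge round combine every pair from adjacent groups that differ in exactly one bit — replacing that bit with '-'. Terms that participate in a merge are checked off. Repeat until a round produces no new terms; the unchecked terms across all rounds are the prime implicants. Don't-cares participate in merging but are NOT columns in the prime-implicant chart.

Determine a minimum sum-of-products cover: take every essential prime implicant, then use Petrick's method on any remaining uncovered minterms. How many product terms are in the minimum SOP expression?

11

size-2^0 implicants → 000010(✓)  000100(✓)  000110(✓)  000111(✓)  001000(✓)  001010(✓)  001011(✓)  001100(✓)  001110(✓)  010011(✓)  010110(✓)  011000(✓)  011001(✓)  011011(✓)  011100(✓)  011110(✓)  100000(✓)  101000(✓)  101010(✓)  101110(✓)  111001(✓)  111110(✓)
size-2^1 implicants → -01000(✓)  -01010(✓)  -01110(✓)  -11001  -11110(✓)  0-0110(✓)  0-1000(✓)  0-1011  0-1100(✓)  0-1110(✓)  00-010(✓)  00-100(✓)  00-110(✓)  000-10(✓)  0001-0(✓)  00011-  001-00(✓)  001-10(✓)  0010-0(✓)  00101-  0011-0(✓)  01-011  01-110(✓)  011-00(✓)  0110-1  01100-  0111-0(✓)  1-1110(✓)  10-000  101-10(✓)  1010-0(✓)
size-2^2 implicants → --1110  -01-10  -010-0  0--110  0-1-00  0-11-0  00--10  00-1-0  001--0
Unchecked terms (primes): --1110, -01-10, -010-0, -11001, 0--110, 0-1-00, 0-1011, 0-11-0, 00--10, 00-1-0, 00011-, 001--0, 00101-, 01-011, 0110-1, 01100-, 10-000
Minterm coverage:
  m2 ⊆ 00--10 [E]
  m4 ⊆ 00-1-0 [E]
  m6 ⊆ 0--110,00--10,00-1-0,00011-
  m7 ⊆ 00011- [E]
  m8 ⊆ -010-0,0-1-00,001--0
  m10 ⊆ -01-10,-010-0,00--10,001--0,00101-
  m11 ⊆ 0-1011,00101-
  m12 ⊆ 0-1-00,0-11-0,00-1-0,001--0
  m14 ⊆ --1110,-01-10,0--110,0-11-0,00--10,00-1-0,001--0
  m19 ⊆ 01-011 [E]
  m22 ⊆ 0--110 [E]
  m24 ⊆ 0-1-00,01100-
  m25 ⊆ -11001,0110-1,01100-
  m27 ⊆ 0-1011,01-011,0110-1
  m28 ⊆ 0-1-00,0-11-0
  m30 ⊆ --1110,0--110,0-11-0
  m32 ⊆ 10-000 [E]
  m40 ⊆ -010-0,10-000
  m42 ⊆ -01-10,-010-0
  m57 ⊆ -11001 [E]
  m62 ⊆ --1110 [E]
E = {--1110, -11001, 0--110, 00--10, 00-1-0, 00011-, 01-011, 10-000}
Petrick residual → -01-10, 0-1-00, 0-1011
Cover = cdef' + b'cef' + bcd'e'f + a'def' + a'ce'f' + a'cd'ef + a'b'ef' + a'b'df' + a'b'c'de + a'bd'ef + ab'd'e'f'  |cover|=11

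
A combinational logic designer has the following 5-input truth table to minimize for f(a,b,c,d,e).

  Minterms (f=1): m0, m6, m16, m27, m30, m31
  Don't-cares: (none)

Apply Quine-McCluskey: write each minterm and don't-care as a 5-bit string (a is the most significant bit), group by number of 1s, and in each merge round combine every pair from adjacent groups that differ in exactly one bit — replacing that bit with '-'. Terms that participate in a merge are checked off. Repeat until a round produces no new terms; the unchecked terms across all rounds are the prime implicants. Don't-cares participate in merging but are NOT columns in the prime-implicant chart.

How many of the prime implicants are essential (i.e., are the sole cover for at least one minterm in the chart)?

4

size-2^0 implicants → 00000(✓)  00110  10000(✓)  11011(✓)  11110(✓)  11111(✓)
size-2^1 implicants → -0000  11-11  1111-
Unchecked terms (primes): -0000, 00110, 11-11, 1111-
Minterm coverage:
  m0 ⊆ -0000 [E]
  m6 ⊆ 00110 [E]
  m16 ⊆ -0000 [E]
  m27 ⊆ 11-11 [E]
  m30 ⊆ 1111- [E]
  m31 ⊆ 11-11,1111-
E = {-0000, 00110, 11-11, 1111-}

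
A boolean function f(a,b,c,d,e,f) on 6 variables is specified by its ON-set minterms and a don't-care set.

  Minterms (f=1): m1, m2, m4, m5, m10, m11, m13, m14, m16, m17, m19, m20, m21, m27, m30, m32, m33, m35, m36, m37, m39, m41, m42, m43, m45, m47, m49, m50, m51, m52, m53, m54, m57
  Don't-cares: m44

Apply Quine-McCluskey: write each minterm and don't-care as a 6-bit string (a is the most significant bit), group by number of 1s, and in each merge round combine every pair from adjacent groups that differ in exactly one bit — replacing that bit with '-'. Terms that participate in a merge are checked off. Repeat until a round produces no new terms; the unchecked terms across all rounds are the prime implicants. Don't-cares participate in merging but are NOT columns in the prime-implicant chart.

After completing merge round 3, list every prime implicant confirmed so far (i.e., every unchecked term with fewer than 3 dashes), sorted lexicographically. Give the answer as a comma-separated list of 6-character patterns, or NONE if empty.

-0-101, -0101-, -100-1, 0-1011, 0-1110, 00-010, 001-10, 01-011, 010-0-, 1--001, 1-00-1, 10-10-, 100-0-, 110-10, 11001-, 1101-0

size-2^0 implicants → 000001(✓)  000010(✓)  000100(✓)  000101(✓)  001010(✓)  001011(✓)  001101(✓)  001110(✓)  010000(✓)  010001(✓)  010011(✓)  010100(✓)  010101(✓)  011011(✓)  011110(✓)  100000(✓)  100001(✓)  100011(✓)  100100(✓)  100101(✓)  100111(✓)  101001(✓)  101010(✓)  101011(✓)  101100(✓)  101101(✓)  101111(✓)  110001(✓)  110010(✓)  110011(✓)  110100(✓)  110101(✓)  110110(✓)  111001(✓)
size-2^1 implicants → -00001(✓)  -00100(✓)  -00101(✓)  -01010(✓)  -01011(✓)  -01101(✓)  -10001(✓)  -10011(✓)  -10100(✓)  -10101(✓)  0-0001(✓)  0-0100(✓)  0-0101(✓)  0-1011  0-1110  00-010  00-101(✓)  000-01(✓)  00010-(✓)  001-10  00101-(✓)  01-011  010-00(✓)  010-01(✓)  0100-1(✓)  01000-(✓)  01010-(✓)  1-0001(✓)  1-0011(✓)  1-0100(✓)  1-0101(✓)  1-1001(✓)  10-001(✓)  10-011(✓)  10-100(✓)  10-101(✓)  10-111(✓)  100-00(✓)  100-01(✓)  100-11(✓)  1000-1(✓)  10000-(✓)  1001-1(✓)  10010-(✓)  101-01(✓)  101-11(✓)  1010-1(✓)  10101-(✓)  1011-1(✓)  10110-(✓)  11-001(✓)  110-01(✓)  110-10  1100-1(✓)  11001-  1101-0  11010-(✓)
size-2^2 implicants → --0001(✓)  --0100(✓)  --0101(✓)  -0-101  -00-01(✓)  -0010-(✓)  -0101-  -10-01(✓)  -100-1  -1010-(✓)  0-0-01(✓)  0-010-(✓)  010-0-  1--001  1-0-01(✓)  1-00-1  1-010-(✓)  10--01(✓)  10--11(✓)  10-0-1(✓)  10-1-1(✓)  10-10-  100--1(✓)  100-0-  101--1(✓)
size-2^3 implicants → --0-01  --010-  10---1
Unchecked terms (primes): --0-01, --010-, -0-101, -0101-, -100-1, 0-1011, 0-1110, 00-010, 001-10, 01-011, 010-0-, 1--001, 1-00-1, 10---1, 10-10-, 100-0-, 110-10, 11001-, 1101-0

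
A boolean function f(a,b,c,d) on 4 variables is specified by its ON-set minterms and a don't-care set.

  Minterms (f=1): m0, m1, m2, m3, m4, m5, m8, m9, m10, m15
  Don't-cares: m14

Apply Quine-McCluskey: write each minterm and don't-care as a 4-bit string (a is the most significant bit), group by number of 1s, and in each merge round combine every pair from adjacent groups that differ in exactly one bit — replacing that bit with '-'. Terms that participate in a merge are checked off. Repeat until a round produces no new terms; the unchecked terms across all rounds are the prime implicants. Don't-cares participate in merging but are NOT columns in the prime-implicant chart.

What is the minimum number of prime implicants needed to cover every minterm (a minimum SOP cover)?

5

[col 0] 0000*, 0001*, 0010*, 0011*, 0100*, 0101*, 1000*, 1001*, 1010*, 1110*, 1111*
[col 1] -000*, -001*, -010*, 0-00*, 0-01*, 00-0*, 00-1*, 000-*, 001-*, 010-*, 1-10, 10-0*, 100-*, 111-
[col 2] -0-0, -00-, 0-0-, 00--
Prime implicants: -0-0, -00-, 0-0-, 00--, 1-10, 111-
PI chart (minterm → PIs covering it):
  0 | -0-0,-00-,0-0-,00--
  1 | -00-,0-0-,00--
  2 | -0-0,00--
  3 | 00--  (sole → essential)
  4 | 0-0-  (sole → essential)
  5 | 0-0-  (sole → essential)
  8 | -0-0,-00-
  9 | -00-  (sole → essential)
  10 | -0-0,1-10
  15 | 111-  (sole → essential)
Essential prime implicants: -00-, 0-0-, 00--, 111-
Petrick residual → -0-0
Minimum SOP uses 5 PIs: b'd' + b'c' + a'c' + a'b' + abc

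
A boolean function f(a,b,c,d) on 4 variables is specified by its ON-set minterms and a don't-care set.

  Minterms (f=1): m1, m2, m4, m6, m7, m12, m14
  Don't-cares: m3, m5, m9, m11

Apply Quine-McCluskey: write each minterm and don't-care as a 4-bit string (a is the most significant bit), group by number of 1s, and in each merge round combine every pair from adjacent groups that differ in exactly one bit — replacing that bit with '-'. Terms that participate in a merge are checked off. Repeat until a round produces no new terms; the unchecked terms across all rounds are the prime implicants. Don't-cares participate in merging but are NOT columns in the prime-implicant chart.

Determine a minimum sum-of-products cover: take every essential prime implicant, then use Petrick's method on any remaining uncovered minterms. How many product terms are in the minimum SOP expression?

3

size-2^0 implicants → 0001(✓)  0010(✓)  0011(✓)  0100(✓)  0101(✓)  0110(✓)  0111(✓)  1001(✓)  1011(✓)  1100(✓)  1110(✓)
size-2^1 implicants → -001(✓)  -011(✓)  -100(✓)  -110(✓)  0-01(✓)  0-10(✓)  0-11(✓)  00-1(✓)  001-(✓)  01-0(✓)  01-1(✓)  010-(✓)  011-(✓)  10-1(✓)  11-0(✓)
size-2^2 implicants → -0-1  -1-0  0--1  0-1-  01--
Unchecked terms (primes): -0-1, -1-0, 0--1, 0-1-, 01--
Minterm coverage:
  m1 ⊆ -0-1,0--1
  m2 ⊆ 0-1- [E]
  m4 ⊆ -1-0,01--
  m6 ⊆ -1-0,0-1-,01--
  m7 ⊆ 0--1,0-1-,01--
  m12 ⊆ -1-0 [E]
  m14 ⊆ -1-0 [E]
E = {-1-0, 0-1-}
Petrick residual → -0-1
Cover = b'd + bd' + a'c  |cover|=3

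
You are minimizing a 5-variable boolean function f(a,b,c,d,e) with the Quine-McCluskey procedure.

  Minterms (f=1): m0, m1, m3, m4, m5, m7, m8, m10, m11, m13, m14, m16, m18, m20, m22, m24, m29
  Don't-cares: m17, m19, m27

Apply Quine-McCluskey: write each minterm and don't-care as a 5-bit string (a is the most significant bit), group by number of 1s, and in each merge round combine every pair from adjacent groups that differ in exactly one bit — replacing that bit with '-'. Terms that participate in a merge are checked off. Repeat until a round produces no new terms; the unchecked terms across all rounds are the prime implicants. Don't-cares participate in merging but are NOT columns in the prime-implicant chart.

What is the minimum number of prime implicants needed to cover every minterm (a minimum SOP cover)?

7

size-2^0 implicants → 00000(✓)  00001(✓)  00011(✓)  00100(✓)  00101(✓)  00111(✓)  01000(✓)  01010(✓)  01011(✓)  01101(✓)  01110(✓)  10000(✓)  10001(✓)  10010(✓)  10011(✓)  10100(✓)  10110(✓)  11000(✓)  11011(✓)  11101(✓)
size-2^1 implicants → -0000(✓)  -0001(✓)  -0011(✓)  -0100(✓)  -1000(✓)  -1011(✓)  -1101  0-000(✓)  0-011(✓)  0-101  00-00(✓)  00-01(✓)  00-11(✓)  000-1(✓)  0000-(✓)  001-1(✓)  0010-(✓)  01-10  010-0  0101-  1-000(✓)  1-011(✓)  10-00(✓)  10-10(✓)  100-0(✓)  100-1(✓)  1000-(✓)  1001-(✓)  101-0(✓)
size-2^2 implicants → --000  --011  -0-00  -00-1  -000-  00--1  00-0-  10--0  100--
Unchecked terms (primes): --000, --011, -0-00, -00-1, -000-, -1101, 0-101, 00--1, 00-0-, 01-10, 010-0, 0101-, 10--0, 100--
Minterm coverage:
  m0 ⊆ --000,-0-00,-000-,00-0-
  m1 ⊆ -00-1,-000-,00--1,00-0-
  m3 ⊆ --011,-00-1,00--1
  m4 ⊆ -0-00,00-0-
  m5 ⊆ 0-101,00--1,00-0-
  m7 ⊆ 00--1 [E]
  m8 ⊆ --000,010-0
  m10 ⊆ 01-10,010-0,0101-
  m11 ⊆ --011,0101-
  m13 ⊆ -1101,0-101
  m14 ⊆ 01-10 [E]
  m16 ⊆ --000,-0-00,-000-,10--0,100--
  m18 ⊆ 10--0,100--
  m20 ⊆ -0-00,10--0
  m22 ⊆ 10--0 [E]
  m24 ⊆ --000 [E]
  m29 ⊆ -1101 [E]
E = {--000, -1101, 00--1, 01-10, 10--0}
Petrick residual → --011, -0-00
Cover = c'd'e' + c'de + b'd'e' + bcd'e + a'b'e + a'bde' + ab'e'  |cover|=7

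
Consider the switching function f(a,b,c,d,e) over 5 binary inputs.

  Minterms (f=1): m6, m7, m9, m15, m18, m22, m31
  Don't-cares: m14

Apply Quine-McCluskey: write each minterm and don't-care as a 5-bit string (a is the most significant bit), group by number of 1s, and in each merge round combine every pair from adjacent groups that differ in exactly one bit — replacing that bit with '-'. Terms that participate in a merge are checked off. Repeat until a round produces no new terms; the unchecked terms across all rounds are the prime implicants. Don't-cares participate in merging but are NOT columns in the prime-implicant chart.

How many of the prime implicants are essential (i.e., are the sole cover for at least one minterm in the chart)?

size-2^0 implicants → 00110(✓)  00111(✓)  01001  01110(✓)  01111(✓)  10010(✓)  10110(✓)  11111(✓)
size-2^1 implicants → -0110  -1111  0-110(✓)  0-111(✓)  0011-(✓)  0111-(✓)  10-10
size-2^2 implicants → 0-11-
Unchecked terms (primes): -0110, -1111, 0-11-, 01001, 10-10
Minterm coverage:
  m6 ⊆ -0110,0-11-
  m7 ⊆ 0-11- [E]
  m9 ⊆ 01001 [E]
  m15 ⊆ -1111,0-11-
  m18 ⊆ 10-10 [E]
  m22 ⊆ -0110,10-10
  m31 ⊆ -1111 [E]
E = {-1111, 0-11-, 01001, 10-10}

4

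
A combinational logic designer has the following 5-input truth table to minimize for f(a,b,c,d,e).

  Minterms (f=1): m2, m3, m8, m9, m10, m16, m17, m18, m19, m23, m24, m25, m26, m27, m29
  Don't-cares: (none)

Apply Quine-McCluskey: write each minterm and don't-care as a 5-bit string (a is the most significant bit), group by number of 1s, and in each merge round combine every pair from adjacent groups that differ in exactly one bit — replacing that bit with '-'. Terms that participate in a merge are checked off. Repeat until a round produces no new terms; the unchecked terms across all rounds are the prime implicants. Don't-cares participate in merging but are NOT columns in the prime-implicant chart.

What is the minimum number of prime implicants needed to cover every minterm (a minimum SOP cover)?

6

Round 0: 00010✓ 00011✓ 01000✓ 01001✓ 01010✓ 10000✓ 10001✓ 10010✓ 10011✓ 10111✓ 11000✓ 11001✓ 11010✓ 11011✓ 11101✓
Round 1: -0010✓ -0011✓ -1000✓ -1001✓ -1010✓ 0-010✓ 0001-✓ 010-0✓ 0100-✓ 1-000✓ 1-001✓ 1-010✓ 1-011✓ 10-11 100-0✓ 100-1✓ 1000-✓ 1001-✓ 11-01 110-0✓ 110-1✓ 1100-✓ 1101-✓
Round 2: --010 -001- -10-0 -100- 1-0-0✓ 1-0-1✓ 1-00-✓ 1-01-✓ 100--✓ 110--✓
Round 3: 1-0--
PIs = {--010, -001-, -10-0, -100-, 1-0--, 10-11, 11-01}
Coverage chart:
  m2: --010,-001-
  m3: -001- ←essential
  m8: -10-0,-100-
  m9: -100- ←essential
  m10: --010,-10-0
  m16: 1-0-- ←essential
  m17: 1-0-- ←essential
  m18: --010,-001-,1-0--
  m19: -001-,1-0--,10-11
  m23: 10-11 ←essential
  m24: -10-0,-100-,1-0--
  m25: -100-,1-0--,11-01
  m26: --010,-10-0,1-0--
  m27: 1-0-- ←essential
  m29: 11-01 ←essential
Essential: -001-, -100-, 1-0--, 10-11, 11-01
Petrick residual → --010
Min cover (6 terms): c'de' + b'c'd + bc'd' + ac' + ab'de + abd'e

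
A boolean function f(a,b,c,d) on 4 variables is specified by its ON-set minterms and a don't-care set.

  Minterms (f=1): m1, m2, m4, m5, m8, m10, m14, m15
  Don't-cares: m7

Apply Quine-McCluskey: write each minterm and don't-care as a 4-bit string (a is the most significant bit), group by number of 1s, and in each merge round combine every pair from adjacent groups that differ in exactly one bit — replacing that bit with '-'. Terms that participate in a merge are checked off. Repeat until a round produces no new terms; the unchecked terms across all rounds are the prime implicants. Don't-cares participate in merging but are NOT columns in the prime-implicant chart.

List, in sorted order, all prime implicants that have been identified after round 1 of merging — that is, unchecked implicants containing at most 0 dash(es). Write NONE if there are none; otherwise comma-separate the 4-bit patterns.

NONE

Round 0: 0001✓ 0010✓ 0100✓ 0101✓ 0111✓ 1000✓ 1010✓ 1110✓ 1111✓
Round 1: -010 -111 0-01 01-1 010- 1-10 10-0 111-
PIs = {-010, -111, 0-01, 01-1, 010-, 1-10, 10-0, 111-}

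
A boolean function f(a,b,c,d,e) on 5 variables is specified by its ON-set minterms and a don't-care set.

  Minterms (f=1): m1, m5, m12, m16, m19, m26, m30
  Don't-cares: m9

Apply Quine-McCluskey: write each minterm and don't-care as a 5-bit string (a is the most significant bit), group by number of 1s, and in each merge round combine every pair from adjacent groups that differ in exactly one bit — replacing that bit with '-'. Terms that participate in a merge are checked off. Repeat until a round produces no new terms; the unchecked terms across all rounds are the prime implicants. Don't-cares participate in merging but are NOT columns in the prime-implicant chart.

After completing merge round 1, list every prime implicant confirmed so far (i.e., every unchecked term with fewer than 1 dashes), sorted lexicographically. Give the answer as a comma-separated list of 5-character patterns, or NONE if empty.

[col 0] 00001*, 00101*, 01001*, 01100, 10000, 10011, 11010*, 11110*
[col 1] 0-001, 00-01, 11-10
Prime implicants: 0-001, 00-01, 01100, 10000, 10011, 11-10

01100, 10000, 10011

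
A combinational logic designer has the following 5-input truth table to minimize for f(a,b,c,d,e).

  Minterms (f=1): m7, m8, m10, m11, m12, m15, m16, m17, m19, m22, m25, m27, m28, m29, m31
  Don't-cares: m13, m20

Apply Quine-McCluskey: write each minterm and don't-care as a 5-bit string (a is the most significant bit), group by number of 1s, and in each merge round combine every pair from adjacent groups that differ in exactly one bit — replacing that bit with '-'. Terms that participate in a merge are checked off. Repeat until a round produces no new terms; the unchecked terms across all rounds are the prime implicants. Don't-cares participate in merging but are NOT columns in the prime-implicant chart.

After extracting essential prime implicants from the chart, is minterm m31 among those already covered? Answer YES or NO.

size-2^0 implicants → 00111(✓)  01000(✓)  01010(✓)  01011(✓)  01100(✓)  01101(✓)  01111(✓)  10000(✓)  10001(✓)  10011(✓)  10100(✓)  10110(✓)  11001(✓)  11011(✓)  11100(✓)  11101(✓)  11111(✓)
size-2^1 implicants → -1011(✓)  -1100(✓)  -1101(✓)  -1111(✓)  0-111  01-00  01-11(✓)  010-0  0101-  011-1(✓)  0110-(✓)  1-001(✓)  1-011(✓)  1-100  10-00  100-1(✓)  1000-  101-0  11-01(✓)  11-11(✓)  110-1(✓)  111-1(✓)  1110-(✓)
size-2^2 implicants → -1-11  -11-1  -110-  1-0-1  11--1
Unchecked terms (primes): -1-11, -11-1, -110-, 0-111, 01-00, 010-0, 0101-, 1-0-1, 1-100, 10-00, 1000-, 101-0, 11--1
Minterm coverage:
  m7 ⊆ 0-111 [E]
  m8 ⊆ 01-00,010-0
  m10 ⊆ 010-0,0101-
  m11 ⊆ -1-11,0101-
  m12 ⊆ -110-,01-00
  m15 ⊆ -1-11,-11-1,0-111
  m16 ⊆ 10-00,1000-
  m17 ⊆ 1-0-1,1000-
  m19 ⊆ 1-0-1 [E]
  m22 ⊆ 101-0 [E]
  m25 ⊆ 1-0-1,11--1
  m27 ⊆ -1-11,1-0-1,11--1
  m28 ⊆ -110-,1-100
  m29 ⊆ -11-1,-110-,11--1
  m31 ⊆ -1-11,-11-1,11--1
E = {0-111, 1-0-1, 101-0}

NO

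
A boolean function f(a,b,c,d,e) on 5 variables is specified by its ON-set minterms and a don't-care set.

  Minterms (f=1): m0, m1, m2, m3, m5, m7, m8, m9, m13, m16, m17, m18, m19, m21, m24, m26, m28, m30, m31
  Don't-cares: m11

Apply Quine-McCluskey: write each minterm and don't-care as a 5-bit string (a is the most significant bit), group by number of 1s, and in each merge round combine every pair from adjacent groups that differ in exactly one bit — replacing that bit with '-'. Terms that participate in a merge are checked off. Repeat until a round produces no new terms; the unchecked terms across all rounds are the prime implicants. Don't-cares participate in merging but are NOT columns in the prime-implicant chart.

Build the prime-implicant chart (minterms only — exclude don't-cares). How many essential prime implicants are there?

6

size-2^0 implicants → 00000(✓)  00001(✓)  00010(✓)  00011(✓)  00101(✓)  00111(✓)  01000(✓)  01001(✓)  01011(✓)  01101(✓)  10000(✓)  10001(✓)  10010(✓)  10011(✓)  10101(✓)  11000(✓)  11010(✓)  11100(✓)  11110(✓)  11111(✓)
size-2^1 implicants → -0000(✓)  -0001(✓)  -0010(✓)  -0011(✓)  -0101(✓)  -1000(✓)  0-000(✓)  0-001(✓)  0-011(✓)  0-101(✓)  00-01(✓)  00-11(✓)  000-0(✓)  000-1(✓)  0000-(✓)  0001-(✓)  001-1(✓)  01-01(✓)  010-1(✓)  0100-(✓)  1-000(✓)  1-010(✓)  10-01(✓)  100-0(✓)  100-1(✓)  1000-(✓)  1001-(✓)  11-00(✓)  11-10(✓)  110-0(✓)  111-0(✓)  1111-
size-2^2 implicants → --000  -0-01  -00-0(✓)  -00-1(✓)  -000-(✓)  -001-(✓)  0--01  0-0-1  0-00-  00--1  000--(✓)  1-0-0  100--(✓)  11--0
size-2^3 implicants → -00--
Unchecked terms (primes): --000, -0-01, -00--, 0--01, 0-0-1, 0-00-, 00--1, 1-0-0, 11--0, 1111-
Minterm coverage:
  m0 ⊆ --000,-00--,0-00-
  m1 ⊆ -0-01,-00--,0--01,0-0-1,0-00-,00--1
  m2 ⊆ -00-- [E]
  m3 ⊆ -00--,0-0-1,00--1
  m5 ⊆ -0-01,0--01,00--1
  m7 ⊆ 00--1 [E]
  m8 ⊆ --000,0-00-
  m9 ⊆ 0--01,0-0-1,0-00-
  m13 ⊆ 0--01 [E]
  m16 ⊆ --000,-00--,1-0-0
  m17 ⊆ -0-01,-00--
  m18 ⊆ -00--,1-0-0
  m19 ⊆ -00-- [E]
  m21 ⊆ -0-01 [E]
  m24 ⊆ --000,1-0-0,11--0
  m26 ⊆ 1-0-0,11--0
  m28 ⊆ 11--0 [E]
  m30 ⊆ 11--0,1111-
  m31 ⊆ 1111- [E]
E = {-0-01, -00--, 0--01, 00--1, 11--0, 1111-}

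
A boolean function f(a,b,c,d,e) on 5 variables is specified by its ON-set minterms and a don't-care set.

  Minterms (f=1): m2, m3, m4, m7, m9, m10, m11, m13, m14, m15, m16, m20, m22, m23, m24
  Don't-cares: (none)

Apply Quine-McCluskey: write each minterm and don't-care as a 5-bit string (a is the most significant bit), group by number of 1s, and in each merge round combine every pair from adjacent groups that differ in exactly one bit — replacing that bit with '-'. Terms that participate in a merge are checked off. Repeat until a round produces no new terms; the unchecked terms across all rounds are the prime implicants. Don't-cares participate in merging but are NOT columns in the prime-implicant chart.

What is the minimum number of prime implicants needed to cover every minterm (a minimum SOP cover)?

[col 0] 00010*, 00011*, 00100*, 00111*, 01001*, 01010*, 01011*, 01101*, 01110*, 01111*, 10000*, 10100*, 10110*, 10111*, 11000*
[col 1] -0100, -0111, 0-010*, 0-011*, 0-111*, 00-11*, 0001-*, 01-01*, 01-10*, 01-11*, 010-1*, 0101-*, 011-1*, 0111-*, 1-000, 10-00, 101-0, 1011-
[col 2] 0--11, 0-01-, 01--1, 01-1-
Prime implicants: -0100, -0111, 0--11, 0-01-, 01--1, 01-1-, 1-000, 10-00, 101-0, 1011-
PI chart (minterm → PIs covering it):
  2 | 0-01-  (sole → essential)
  3 | 0--11,0-01-
  4 | -0100  (sole → essential)
  7 | -0111,0--11
  9 | 01--1  (sole → essential)
  10 | 0-01-,01-1-
  11 | 0--11,0-01-,01--1,01-1-
  13 | 01--1  (sole → essential)
  14 | 01-1-  (sole → essential)
  15 | 0--11,01--1,01-1-
  16 | 1-000,10-00
  20 | -0100,10-00,101-0
  22 | 101-0,1011-
  23 | -0111,1011-
  24 | 1-000  (sole → essential)
Essential prime implicants: -0100, 0-01-, 01--1, 01-1-, 1-000
Petrick residual → -0111, 101-0
Minimum SOP uses 7 PIs: b'cd'e' + b'cde + a'c'd + a'be + a'bd + ac'd'e' + ab'ce'

7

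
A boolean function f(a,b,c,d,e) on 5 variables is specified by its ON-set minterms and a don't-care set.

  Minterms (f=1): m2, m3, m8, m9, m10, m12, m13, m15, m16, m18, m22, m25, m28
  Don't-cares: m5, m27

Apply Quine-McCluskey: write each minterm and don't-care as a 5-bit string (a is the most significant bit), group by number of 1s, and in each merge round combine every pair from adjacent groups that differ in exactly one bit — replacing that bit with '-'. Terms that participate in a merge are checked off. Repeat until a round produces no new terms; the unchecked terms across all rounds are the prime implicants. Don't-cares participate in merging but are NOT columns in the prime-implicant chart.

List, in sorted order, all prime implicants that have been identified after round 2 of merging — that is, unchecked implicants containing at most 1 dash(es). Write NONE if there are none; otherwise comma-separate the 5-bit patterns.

-0010, -1001, -1100, 0-010, 0-101, 0001-, 010-0, 011-1, 10-10, 100-0, 110-1

Round 0: 00010✓ 00011✓ 00101✓ 01000✓ 01001✓ 01010✓ 01100✓ 01101✓ 01111✓ 10000✓ 10010✓ 10110✓ 11001✓ 11011✓ 11100✓
Round 1: -0010 -1001 -1100 0-010 0-101 0001- 01-00✓ 01-01✓ 010-0 0100-✓ 011-1 0110-✓ 10-10 100-0 110-1
Round 2: 01-0-
PIs = {-0010, -1001, -1100, 0-010, 0-101, 0001-, 01-0-, 010-0, 011-1, 10-10, 100-0, 110-1}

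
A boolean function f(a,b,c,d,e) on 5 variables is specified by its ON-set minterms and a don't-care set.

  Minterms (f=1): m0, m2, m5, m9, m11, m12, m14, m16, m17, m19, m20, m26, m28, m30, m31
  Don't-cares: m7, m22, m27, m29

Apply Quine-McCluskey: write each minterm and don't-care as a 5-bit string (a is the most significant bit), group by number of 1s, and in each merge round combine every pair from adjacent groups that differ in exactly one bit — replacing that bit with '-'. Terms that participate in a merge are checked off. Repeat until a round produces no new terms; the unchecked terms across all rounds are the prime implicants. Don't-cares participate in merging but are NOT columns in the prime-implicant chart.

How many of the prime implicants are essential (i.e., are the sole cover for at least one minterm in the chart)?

[col 0] 00000*, 00010*, 00101*, 00111*, 01001*, 01011*, 01100*, 01110*, 10000*, 10001*, 10011*, 10100*, 10110*, 11010*, 11011*, 11100*, 11101*, 11110*, 11111*
[col 1] -0000, -1011, -1100*, -1110*, 000-0, 001-1, 010-1, 011-0*, 1-011, 1-100*, 1-110*, 10-00, 100-1, 1000-, 101-0*, 11-10*, 11-11*, 1101-*, 111-0*, 111-1*, 1110-*, 1111-*
[col 2] -11-0, 1-1-0, 11-1-, 111--
Prime implicants: -0000, -1011, -11-0, 000-0, 001-1, 010-1, 1-011, 1-1-0, 10-00, 100-1, 1000-, 11-1-, 111--
PI chart (minterm → PIs covering it):
  0 | -0000,000-0
  2 | 000-0  (sole → essential)
  5 | 001-1  (sole → essential)
  9 | 010-1  (sole → essential)
  11 | -1011,010-1
  12 | -11-0  (sole → essential)
  14 | -11-0  (sole → essential)
  16 | -0000,10-00,1000-
  17 | 100-1,1000-
  19 | 1-011,100-1
  20 | 1-1-0,10-00
  26 | 11-1-  (sole → essential)
  28 | -11-0,1-1-0,111--
  30 | -11-0,1-1-0,11-1-,111--
  31 | 11-1-,111--
Essential prime implicants: -11-0, 000-0, 001-1, 010-1, 11-1-

5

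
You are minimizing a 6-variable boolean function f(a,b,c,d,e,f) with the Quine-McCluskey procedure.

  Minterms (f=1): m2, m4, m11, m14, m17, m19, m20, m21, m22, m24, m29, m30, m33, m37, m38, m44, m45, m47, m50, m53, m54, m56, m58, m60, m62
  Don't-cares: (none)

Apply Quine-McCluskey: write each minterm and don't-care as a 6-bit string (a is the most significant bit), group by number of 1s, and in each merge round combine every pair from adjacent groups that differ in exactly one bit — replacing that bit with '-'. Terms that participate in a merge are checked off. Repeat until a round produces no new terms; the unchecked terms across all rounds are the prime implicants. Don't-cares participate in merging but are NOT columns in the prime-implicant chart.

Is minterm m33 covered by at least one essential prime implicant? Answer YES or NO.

YES

[col 0] 000010, 000100*, 001011, 001110*, 010001*, 010011*, 010100*, 010101*, 010110*, 011000*, 011101*, 011110*, 100001*, 100101*, 100110*, 101100*, 101101*, 101111*, 110010*, 110101*, 110110*, 111000*, 111010*, 111100*, 111110*
[col 1] -10101, -10110*, -11000, -11110*, 0-0100, 0-1110, 01-101, 01-110*, 010-01, 0100-1, 0101-0, 01010-, 1-0101, 1-0110, 1-1100, 10-101, 100-01, 1011-1, 10110-, 11-010*, 11-110*, 110-10*, 111-00*, 111-10*, 1110-0*, 1111-0*
[col 2] -1-110, 11--10, 111--0
Prime implicants: -1-110, -10101, -11000, 0-0100, 0-1110, 000010, 001011, 01-101, 010-01, 0100-1, 0101-0, 01010-, 1-0101, 1-0110, 1-1100, 10-101, 100-01, 1011-1, 10110-, 11--10, 111--0
PI chart (minterm → PIs covering it):
  2 | 000010  (sole → essential)
  4 | 0-0100  (sole → essential)
  11 | 001011  (sole → essential)
  14 | 0-1110  (sole → essential)
  17 | 010-01,0100-1
  19 | 0100-1  (sole → essential)
  20 | 0-0100,0101-0,01010-
  21 | -10101,01-101,010-01,01010-
  22 | -1-110,0101-0
  24 | -11000  (sole → essential)
  29 | 01-101  (sole → essential)
  30 | -1-110,0-1110
  33 | 100-01  (sole → essential)
  37 | 1-0101,10-101,100-01
  38 | 1-0110  (sole → essential)
  44 | 1-1100,10110-
  45 | 10-101,1011-1,10110-
  47 | 1011-1  (sole → essential)
  50 | 11--10  (sole → essential)
  53 | -10101,1-0101
  54 | -1-110,1-0110,11--10
  56 | -11000,111--0
  58 | 11--10,111--0
  60 | 1-1100,111--0
  62 | -1-110,11--10,111--0
Essential prime implicants: -11000, 0-0100, 0-1110, 000010, 001011, 01-101, 0100-1, 1-0110, 100-01, 1011-1, 11--10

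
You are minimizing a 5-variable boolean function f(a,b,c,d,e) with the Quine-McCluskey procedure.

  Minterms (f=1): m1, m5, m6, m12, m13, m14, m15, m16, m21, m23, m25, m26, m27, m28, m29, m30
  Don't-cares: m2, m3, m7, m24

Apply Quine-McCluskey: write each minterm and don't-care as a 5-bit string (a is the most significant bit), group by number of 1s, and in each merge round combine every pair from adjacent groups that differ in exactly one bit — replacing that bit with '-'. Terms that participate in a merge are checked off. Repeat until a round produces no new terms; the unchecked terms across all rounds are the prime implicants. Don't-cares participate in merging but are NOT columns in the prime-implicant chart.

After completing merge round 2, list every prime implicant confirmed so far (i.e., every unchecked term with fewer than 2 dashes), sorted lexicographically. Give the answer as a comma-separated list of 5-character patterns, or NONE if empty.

1-000

Round 0: 00001✓ 00010✓ 00011✓ 00101✓ 00110✓ 00111✓ 01100✓ 01101✓ 01110✓ 01111✓ 10000✓ 10101✓ 10111✓ 11000✓ 11001✓ 11010✓ 11011✓ 11100✓ 11101✓ 11110✓
Round 1: -0101✓ -0111✓ -1100✓ -1101✓ -1110✓ 0-101✓ 0-110✓ 0-111✓ 00-01✓ 00-10✓ 00-11✓ 000-1✓ 0001-✓ 001-1✓ 0011-✓ 011-0✓ 011-1✓ 0110-✓ 0111-✓ 1-000 1-101✓ 101-1✓ 11-00✓ 11-01✓ 11-10✓ 110-0✓ 110-1✓ 1100-✓ 1101-✓ 111-0✓ 1110-✓
Round 2: --101 -01-1 -11-0 -110- 0-1-1 0-11- 00--1 00-1- 011-- 11--0 11-0- 110--
PIs = {--101, -01-1, -11-0, -110-, 0-1-1, 0-11-, 00--1, 00-1-, 011--, 1-000, 11--0, 11-0-, 110--}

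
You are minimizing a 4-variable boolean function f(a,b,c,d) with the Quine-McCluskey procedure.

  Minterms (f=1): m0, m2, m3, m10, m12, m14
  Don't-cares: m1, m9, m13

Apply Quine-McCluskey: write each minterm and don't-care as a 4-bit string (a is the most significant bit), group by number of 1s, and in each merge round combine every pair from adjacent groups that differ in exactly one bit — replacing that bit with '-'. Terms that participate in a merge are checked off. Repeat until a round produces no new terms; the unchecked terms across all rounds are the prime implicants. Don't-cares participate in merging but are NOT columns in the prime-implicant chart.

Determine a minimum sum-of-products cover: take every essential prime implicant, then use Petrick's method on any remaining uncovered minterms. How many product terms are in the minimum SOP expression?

3

Round 0: 0000✓ 0001✓ 0010✓ 0011✓ 1001✓ 1010✓ 1100✓ 1101✓ 1110✓
Round 1: -001 -010 00-0✓ 00-1✓ 000-✓ 001-✓ 1-01 1-10 11-0 110-
Round 2: 00--
PIs = {-001, -010, 00--, 1-01, 1-10, 11-0, 110-}
Coverage chart:
  m0: 00-- ←essential
  m2: -010,00--
  m3: 00-- ←essential
  m10: -010,1-10
  m12: 11-0,110-
  m14: 1-10,11-0
Essential: 00--
Petrick residual → -010, 11-0
Min cover (3 terms): b'cd' + a'b' + abd'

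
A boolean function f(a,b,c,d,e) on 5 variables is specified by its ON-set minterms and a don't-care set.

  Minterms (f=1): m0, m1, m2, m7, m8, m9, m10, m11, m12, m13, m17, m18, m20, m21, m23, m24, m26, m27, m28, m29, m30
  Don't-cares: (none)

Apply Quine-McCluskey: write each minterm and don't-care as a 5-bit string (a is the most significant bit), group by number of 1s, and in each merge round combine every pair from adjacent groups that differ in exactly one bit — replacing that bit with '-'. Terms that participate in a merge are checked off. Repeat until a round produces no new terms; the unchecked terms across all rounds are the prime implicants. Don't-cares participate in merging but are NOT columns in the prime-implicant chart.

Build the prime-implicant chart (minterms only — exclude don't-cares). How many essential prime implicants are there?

size-2^0 implicants → 00000(✓)  00001(✓)  00010(✓)  00111(✓)  01000(✓)  01001(✓)  01010(✓)  01011(✓)  01100(✓)  01101(✓)  10001(✓)  10010(✓)  10100(✓)  10101(✓)  10111(✓)  11000(✓)  11010(✓)  11011(✓)  11100(✓)  11101(✓)  11110(✓)
size-2^1 implicants → -0001  -0010(✓)  -0111  -1000(✓)  -1010(✓)  -1011(✓)  -1100(✓)  -1101(✓)  0-000(✓)  0-001(✓)  0-010(✓)  000-0(✓)  0000-(✓)  01-00(✓)  01-01(✓)  010-0(✓)  010-1(✓)  0100-(✓)  0101-(✓)  0110-(✓)  1-010(✓)  1-100(✓)  1-101(✓)  10-01  101-1  1010-(✓)  11-00(✓)  11-10(✓)  110-0(✓)  1101-(✓)  111-0(✓)  1110-(✓)
size-2^2 implicants → --010  -1-00  -10-0  -101-  -110-  0-0-0  0-00-  01-0-  010--  1-10-  11--0
Unchecked terms (primes): --010, -0001, -0111, -1-00, -10-0, -101-, -110-, 0-0-0, 0-00-, 01-0-, 010--, 1-10-, 10-01, 101-1, 11--0
Minterm coverage:
  m0 ⊆ 0-0-0,0-00-
  m1 ⊆ -0001,0-00-
  m2 ⊆ --010,0-0-0
  m7 ⊆ -0111 [E]
  m8 ⊆ -1-00,-10-0,0-0-0,0-00-,01-0-,010--
  m9 ⊆ 0-00-,01-0-,010--
  m10 ⊆ --010,-10-0,-101-,0-0-0,010--
  m11 ⊆ -101-,010--
  m12 ⊆ -1-00,-110-,01-0-
  m13 ⊆ -110-,01-0-
  m17 ⊆ -0001,10-01
  m18 ⊆ --010 [E]
  m20 ⊆ 1-10- [E]
  m21 ⊆ 1-10-,10-01,101-1
  m23 ⊆ -0111,101-1
  m24 ⊆ -1-00,-10-0,11--0
  m26 ⊆ --010,-10-0,-101-,11--0
  m27 ⊆ -101- [E]
  m28 ⊆ -1-00,-110-,1-10-,11--0
  m29 ⊆ -110-,1-10-
  m30 ⊆ 11--0 [E]
E = {--010, -0111, -101-, 1-10-, 11--0}

5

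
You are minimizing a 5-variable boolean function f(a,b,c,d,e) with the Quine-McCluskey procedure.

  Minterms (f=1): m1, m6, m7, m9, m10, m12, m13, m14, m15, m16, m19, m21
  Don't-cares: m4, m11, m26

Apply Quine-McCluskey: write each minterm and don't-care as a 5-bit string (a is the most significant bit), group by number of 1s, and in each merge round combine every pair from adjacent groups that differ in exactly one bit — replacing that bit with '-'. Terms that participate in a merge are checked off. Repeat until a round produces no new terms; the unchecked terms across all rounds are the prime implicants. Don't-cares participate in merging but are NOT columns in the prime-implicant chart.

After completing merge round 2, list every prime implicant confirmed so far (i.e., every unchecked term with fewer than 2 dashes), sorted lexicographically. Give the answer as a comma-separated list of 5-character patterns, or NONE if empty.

-1010, 0-001, 10000, 10011, 10101

Round 0: 00001✓ 00100✓ 00110✓ 00111✓ 01001✓ 01010✓ 01011✓ 01100✓ 01101✓ 01110✓ 01111✓ 10000 10011 10101 11010✓
Round 1: -1010 0-001 0-100✓ 0-110✓ 0-111✓ 001-0✓ 0011-✓ 01-01✓ 01-10✓ 01-11✓ 010-1✓ 0101-✓ 011-0✓ 011-1✓ 0110-✓ 0111-✓
Round 2: 0-1-0 0-11- 01--1 01-1- 011--
PIs = {-1010, 0-001, 0-1-0, 0-11-, 01--1, 01-1-, 011--, 10000, 10011, 10101}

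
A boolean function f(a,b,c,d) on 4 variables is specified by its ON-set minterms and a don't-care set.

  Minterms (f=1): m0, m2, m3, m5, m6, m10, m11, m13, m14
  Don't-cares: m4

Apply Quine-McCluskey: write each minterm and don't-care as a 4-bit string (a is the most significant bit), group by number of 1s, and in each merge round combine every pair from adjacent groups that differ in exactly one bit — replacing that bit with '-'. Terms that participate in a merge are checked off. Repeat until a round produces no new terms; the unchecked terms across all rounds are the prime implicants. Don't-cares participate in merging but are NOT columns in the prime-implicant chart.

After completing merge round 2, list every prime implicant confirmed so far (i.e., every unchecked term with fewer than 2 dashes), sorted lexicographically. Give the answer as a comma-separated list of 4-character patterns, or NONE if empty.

size-2^0 implicants → 0000(✓)  0010(✓)  0011(✓)  0100(✓)  0101(✓)  0110(✓)  1010(✓)  1011(✓)  1101(✓)  1110(✓)
size-2^1 implicants → -010(✓)  -011(✓)  -101  -110(✓)  0-00(✓)  0-10(✓)  00-0(✓)  001-(✓)  01-0(✓)  010-  1-10(✓)  101-(✓)
size-2^2 implicants → --10  -01-  0--0
Unchecked terms (primes): --10, -01-, -101, 0--0, 010-

-101, 010-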